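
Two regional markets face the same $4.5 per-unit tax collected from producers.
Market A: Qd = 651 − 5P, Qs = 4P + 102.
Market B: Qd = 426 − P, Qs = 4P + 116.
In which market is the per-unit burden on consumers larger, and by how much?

Market B, by $1.6.

Market A: pre-tax P* = $61, Q* = 346; post-tax Q = 336; per-unit burden on consumers = $2.
Market B: pre-tax P* = $62, Q* = 364; post-tax Q = 360.4; per-unit burden on consumers = $3.6.
Difference: $2 vs $3.6 → market B is larger by $1.6.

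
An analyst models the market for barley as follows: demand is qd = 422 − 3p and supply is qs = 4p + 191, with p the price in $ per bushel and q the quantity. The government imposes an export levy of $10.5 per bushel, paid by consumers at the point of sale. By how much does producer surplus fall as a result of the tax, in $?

Producer surplus falls by $1413.

Without the tax, 422 − 3p = 4p + 191 gives 7p = 231, so p* = $33 and q* = 323.
With the tax collected from consumers, demand (in seller-price terms) shifts: qd = 422 − 3(p + 10.5).
New equilibrium: consumers pay $39, suppliers receive $28.5, q = 305. (Wedge: pb − ps = 10.5.)
ΔPS is the trapezoid between Q = 305 and Q = 323 of height $4.5: ½ · (323 + 305) · 4.5 = $1413.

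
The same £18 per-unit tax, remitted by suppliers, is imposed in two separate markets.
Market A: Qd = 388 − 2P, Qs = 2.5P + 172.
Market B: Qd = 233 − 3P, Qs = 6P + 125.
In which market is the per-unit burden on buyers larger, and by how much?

Market B, by £2.

Market A: pre-tax P* = £48, Q* = 292; post-tax Q = 272; per-unit burden on buyers = £10.
Market B: pre-tax P* = £12, Q* = 197; post-tax Q = 161; per-unit burden on buyers = £12.
Difference: £10 vs £12 → market B is larger by £2.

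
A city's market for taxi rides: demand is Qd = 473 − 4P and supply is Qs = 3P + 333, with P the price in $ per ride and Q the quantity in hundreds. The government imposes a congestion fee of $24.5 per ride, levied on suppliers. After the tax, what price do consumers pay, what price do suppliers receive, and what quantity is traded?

Before the tax: set 473 − 4P = 3P + 333 → P* = $20, Q* = 393.
With the tax collected from suppliers, supply shifts: Qs = 3(P − 24.5) + 333.
Solving gives Q = 351 with consumers paying $30.5 and suppliers receiving $6 (the $24.5 wedge).
The less price-elastic side of the market bears the larger share of a per-unit tax.

Consumers pay $30.5; suppliers receive $6; quantity = 351.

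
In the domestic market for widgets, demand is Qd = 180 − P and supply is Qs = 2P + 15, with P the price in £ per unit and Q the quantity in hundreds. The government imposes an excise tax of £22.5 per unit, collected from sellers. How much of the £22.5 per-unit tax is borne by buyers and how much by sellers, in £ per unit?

Buyers bear £15 per unit; sellers bear £7.5 per unit.

Before the tax: set 180 − P = 2P + 15 → P* = £55, Q* = 125.
With the tax collected from sellers, supply shifts: Qs = 2(P − 22.5) + 15.
New equilibrium: buyers pay £70, sellers receive £47.5, Q = 110. (Wedge: Pb − Ps = 22.5.)
Burden on buyers: £15; on sellers: £7.5. (They sum to £22.5.)
The less price-elastic side of the market bears the larger share of a per-unit tax.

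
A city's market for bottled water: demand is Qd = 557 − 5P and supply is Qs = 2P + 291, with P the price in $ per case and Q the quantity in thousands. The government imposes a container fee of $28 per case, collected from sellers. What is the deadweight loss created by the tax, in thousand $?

Deadweight loss = $560 thousand.

Without the tax, 557 − 5P = 2P + 291 gives 7P = 266, so P* = $38 and Q* = 367.
With the tax collected from sellers, supply shifts: Qs = 2(P − 28) + 291.
New equilibrium: buyers pay $46, sellers receive $18, Q = 327. (Wedge: Pb − Ps = 28.)
Quantity falls by |ΔQ| = |367 − 327| = 40.
DWL = ½ · t · |ΔQ| = ½ · 28 · 40 = $560.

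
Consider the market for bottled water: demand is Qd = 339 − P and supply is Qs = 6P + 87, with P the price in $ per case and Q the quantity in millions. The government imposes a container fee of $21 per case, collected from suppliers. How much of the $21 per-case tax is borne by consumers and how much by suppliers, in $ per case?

Consumers bear $18 per case; suppliers bear $3 per case.

Without the tax, 339 − P = 6P + 87 gives 7P = 252, so P* = $36 and Q* = 303.
With the tax collected from suppliers, supply shifts: Qs = 6(P − 21) + 87.
Solving gives Q = 285 with consumers paying $54 and suppliers receiving $33 (the $21 wedge).
Burden on consumers: $18; on suppliers: $3. (They sum to $21.)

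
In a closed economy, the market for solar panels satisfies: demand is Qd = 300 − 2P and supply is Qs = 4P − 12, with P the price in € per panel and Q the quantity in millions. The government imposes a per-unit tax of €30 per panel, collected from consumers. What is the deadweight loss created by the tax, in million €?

Deadweight loss = €600 million.

Without the tax, 300 − 2P = 4P − 12 gives 6P = 312, so P* = €52 and Q* = 196.
With the tax collected from consumers, demand (in seller-price terms) shifts: Qd = 300 − 2(P + 30).
Solving gives Q = 156 with consumers paying €72 and sellers receiving €42 (the €30 wedge).
Quantity falls by |ΔQ| = |196 − 156| = 40.
DWL = ½ · t · |ΔQ| = ½ · 30 · 40 = €600.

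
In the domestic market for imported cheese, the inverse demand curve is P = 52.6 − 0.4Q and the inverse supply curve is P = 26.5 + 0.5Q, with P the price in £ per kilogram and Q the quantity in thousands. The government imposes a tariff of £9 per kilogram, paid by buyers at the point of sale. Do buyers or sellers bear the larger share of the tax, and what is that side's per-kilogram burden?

Sellers bear the larger share: £5 per kilogram.

Inverting to Q(P) form: Qd = 131.5 − 2.5P; Qs = 2P − 53.
Without the tax, 131.5 − 2.5P = 2P − 53 gives 4.5P = 184.5, so P* = £41 and Q* = 29.
With the tax collected from buyers, demand (in seller-price terms) shifts: Qd = 131.5 − 2.5(P + 9).
New equilibrium: buyers pay £45, sellers receive £36, Q = 19. (Wedge: Pb − Ps = 9.)
Per-kilogram burden: buyers £4, sellers £5.
Sellers take the larger share because supply is less price-elastic here (demand slope 2.5 vs supply slope 2).
The less price-elastic side of the market bears the larger share of a per-unit tax.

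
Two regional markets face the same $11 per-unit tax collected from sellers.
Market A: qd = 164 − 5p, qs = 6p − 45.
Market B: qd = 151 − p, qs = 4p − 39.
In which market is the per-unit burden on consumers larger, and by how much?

Market B, by $2.8.

Market A: pre-tax p* = $19, q* = 69; post-tax q = 39; per-unit burden on consumers = $6.
Market B: pre-tax p* = $38, q* = 113; post-tax q = 104.2; per-unit burden on consumers = $8.8.
Difference: $6 vs $8.8 → market B is larger by $2.8.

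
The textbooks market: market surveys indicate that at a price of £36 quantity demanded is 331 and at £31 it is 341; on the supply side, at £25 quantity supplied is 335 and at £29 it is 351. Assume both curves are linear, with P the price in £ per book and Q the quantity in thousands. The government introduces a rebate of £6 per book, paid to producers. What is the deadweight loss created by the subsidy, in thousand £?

Deadweight loss = £24 thousand.

Demand slope: (341 − 331)/(31 − 36) = -2, so Qd = 403 − 2P.
Supply slope: (351 − 335)/(29 − 25) = 4, so Qs = 4P + 235.
Before the subsidy: set 403 − 2P = 4P + 235 → P* = £28, Q* = 347.
With a per-unit subsidy paid to producers, each receives P + 6 per unit sold, so supply becomes Qs = 4(P + 6) + 235.
New equilibrium: buyers pay £24, producers receive £30, Q = 355. (Wedge: Pb − Ps = −6.)
Quantity rises by |ΔQ| = |347 − 355| = 8.
DWL = ½ · t · |ΔQ| = ½ · 6 · 8 = £24.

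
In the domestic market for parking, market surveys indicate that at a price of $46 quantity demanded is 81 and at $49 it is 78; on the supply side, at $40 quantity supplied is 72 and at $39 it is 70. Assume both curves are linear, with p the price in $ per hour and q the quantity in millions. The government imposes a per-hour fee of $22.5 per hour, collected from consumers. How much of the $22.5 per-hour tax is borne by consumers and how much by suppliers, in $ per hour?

Consumers bear $15 per hour; suppliers bear $7.5 per hour.

Demand slope: (78 − 81)/(49 − 46) = -1, so qd = 127 − p.
Supply slope: (70 − 72)/(39 − 40) = 2, so qs = 2p − 8.
Without the tax, 127 − p = 2p − 8 gives 3p = 135, so p* = $45 and q* = 82.
With the tax collected from consumers, demand (in seller-price terms) shifts: qd = 127 − (p + 22.5).
Solving gives q = 67 with consumers paying $60 and suppliers receiving $37.5 (the $22.5 wedge).
Burden on consumers: $15; on suppliers: $7.5. (They sum to $22.5.)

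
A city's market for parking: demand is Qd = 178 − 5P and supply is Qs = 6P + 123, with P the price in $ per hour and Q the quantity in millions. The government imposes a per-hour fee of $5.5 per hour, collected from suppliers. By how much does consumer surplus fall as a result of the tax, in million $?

Without the tax, 178 − 5P = 6P + 123 gives 11P = 55, so P* = $5 and Q* = 153.
With the tax collected from suppliers, supply shifts: Qs = 6(P − 5.5) + 123.
Solving gives Q = 138 with buyers paying $8 and suppliers receiving $2.5 (the $5.5 wedge).
ΔCS is the trapezoid between Q = 138 and Q = 153 of height $3: ½ · (153 + 138) · 3 = $436.5.

Consumer surplus falls by $436.5 million.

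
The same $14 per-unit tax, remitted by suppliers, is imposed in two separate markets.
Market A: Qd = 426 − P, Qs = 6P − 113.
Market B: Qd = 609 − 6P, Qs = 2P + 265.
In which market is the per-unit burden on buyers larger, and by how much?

Market A, by $8.5.

Market A: pre-tax P* = $77, Q* = 349; post-tax Q = 337; per-unit burden on buyers = $12.
Market B: pre-tax P* = $43, Q* = 351; post-tax Q = 330; per-unit burden on buyers = $3.5.
Difference: $12 vs $3.5 → market A is larger by $8.5.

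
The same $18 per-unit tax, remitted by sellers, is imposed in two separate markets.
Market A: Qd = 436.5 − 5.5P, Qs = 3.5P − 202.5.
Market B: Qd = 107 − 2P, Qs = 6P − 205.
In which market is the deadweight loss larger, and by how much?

Market A, by $103.5.

Market A: pre-tax P* = $71, Q* = 46; post-tax Q = 7.5; deadweight loss = $346.5.
Market B: pre-tax P* = $39, Q* = 29; post-tax Q = 2; deadweight loss = $243.
Difference: $346.5 vs $243 → market A is larger by $103.5.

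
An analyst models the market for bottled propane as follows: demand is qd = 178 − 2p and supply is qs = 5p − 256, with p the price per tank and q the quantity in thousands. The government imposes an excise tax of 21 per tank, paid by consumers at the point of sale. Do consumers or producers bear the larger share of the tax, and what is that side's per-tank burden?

Before the tax: set 178 − 2p = 5p − 256 → p* = 62, q* = 54.
With the tax collected from consumers, demand (in seller-price terms) shifts: qd = 178 − 2(p + 21).
New equilibrium: consumers pay 77, producers receive 56, q = 24. (Wedge: pb − ps = 21.)
Per-tank burden: consumers 15, producers 6.
Consumers take the larger share because demand is less price-elastic here (demand slope 2 vs supply slope 5).
The less price-elastic side of the market bears the larger share of a per-unit tax.

Consumers bear the larger share: 15 per tank.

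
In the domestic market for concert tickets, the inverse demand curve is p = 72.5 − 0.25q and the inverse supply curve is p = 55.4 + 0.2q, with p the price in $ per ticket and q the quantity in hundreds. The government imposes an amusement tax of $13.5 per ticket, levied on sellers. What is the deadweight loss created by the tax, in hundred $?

Rewrite in direct form: qd = 290 − 4p and qs = 5p − 277.
Without the tax, 290 − 4p = 5p − 277 gives 9p = 567, so p* = $63 and q* = 38.
With the tax collected from sellers, supply shifts: qs = 5(p − 13.5) − 277.
Solving gives q = 8 with buyers paying $70.5 and sellers receiving $57 (the $13.5 wedge).
Quantity falls by |ΔQ| = |38 − 8| = 30.
DWL = ½ · t · |ΔQ| = ½ · 13.5 · 30 = $202.5.

Deadweight loss = $202.5 hundred.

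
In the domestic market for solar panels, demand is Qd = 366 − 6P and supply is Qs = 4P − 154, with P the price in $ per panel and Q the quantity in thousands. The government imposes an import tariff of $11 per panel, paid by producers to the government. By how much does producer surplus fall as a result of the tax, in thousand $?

Producer surplus falls by $269.28 thousand.

Without the tax, 366 − 6P = 4P − 154 gives 10P = 520, so P* = $52 and Q* = 54.
With the tax collected from producers, supply shifts: Qs = 4(P − 11) − 154.
Solving gives Q = 27.6 with consumers paying $56.4 and producers receiving $45.4 (the $11 wedge).
ΔPS is the trapezoid between Q = 27.6 and Q = 54 of height $6.6: ½ · (54 + 27.6) · 6.6 = $269.28.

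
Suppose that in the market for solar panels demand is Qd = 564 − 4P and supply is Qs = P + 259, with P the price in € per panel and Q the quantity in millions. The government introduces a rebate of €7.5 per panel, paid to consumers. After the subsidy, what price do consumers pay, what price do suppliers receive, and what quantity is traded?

Consumers pay €59.5; suppliers receive €67; quantity = 326.

Before the subsidy: set 564 − 4P = P + 259 → P* = €61, Q* = 320.
With a per-unit subsidy paid to consumers, each effectively pays P − 7.5, so demand becomes Qd = 564 − 4(P − 7.5).
Solving gives Q = 326 with consumers paying €59.5 and suppliers receiving €67 (the €7.5 wedge).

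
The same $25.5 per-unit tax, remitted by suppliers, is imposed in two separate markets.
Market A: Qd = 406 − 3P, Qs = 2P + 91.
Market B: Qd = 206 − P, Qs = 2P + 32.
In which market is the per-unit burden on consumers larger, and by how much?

Market A: pre-tax P* = $63, Q* = 217; post-tax Q = 186.4; per-unit burden on consumers = $10.2.
Market B: pre-tax P* = $58, Q* = 148; post-tax Q = 131; per-unit burden on consumers = $17.
Difference: $10.2 vs $17 → market B is larger by $6.8.

Market B, by $6.8.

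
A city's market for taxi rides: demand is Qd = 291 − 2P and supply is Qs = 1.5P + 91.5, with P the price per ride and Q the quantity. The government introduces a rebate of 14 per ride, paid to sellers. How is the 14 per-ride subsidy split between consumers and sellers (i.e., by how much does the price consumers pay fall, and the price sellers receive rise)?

Consumers gain 6 per ride; sellers gain 8 per ride.

Before the subsidy: set 291 − 2P = 1.5P + 91.5 → P* = 57, Q* = 177.
With a per-unit subsidy paid to sellers, each receives P + 14 per unit sold, so supply becomes Qs = 1.5(P + 14) + 91.5.
New equilibrium: consumers pay 51, sellers receive 65, Q = 189. (Wedge: Pb − Ps = −14.)
Gain to consumers: 6; to sellers: 8. (They sum to 14.)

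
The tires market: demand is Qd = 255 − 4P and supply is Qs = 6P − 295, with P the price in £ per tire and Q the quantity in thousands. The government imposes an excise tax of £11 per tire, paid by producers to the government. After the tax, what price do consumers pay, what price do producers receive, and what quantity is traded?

Consumers pay £61.6; producers receive £50.6; quantity = 8.6.

Without the tax, 255 − 4P = 6P − 295 gives 10P = 550, so P* = £55 and Q* = 35.
With the tax collected from producers, supply shifts: Qs = 6(P − 11) − 295.
New equilibrium: consumers pay £61.6, producers receive £50.6, Q = 8.6. (Wedge: Pb − Ps = 11.)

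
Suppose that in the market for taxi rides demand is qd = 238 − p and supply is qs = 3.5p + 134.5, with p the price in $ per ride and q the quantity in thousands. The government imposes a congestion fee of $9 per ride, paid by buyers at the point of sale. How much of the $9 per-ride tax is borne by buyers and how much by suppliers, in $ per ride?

Without the tax, 238 − p = 3.5p + 134.5 gives 4.5p = 103.5, so p* = $23 and q* = 215.
With the tax collected from buyers, demand (in seller-price terms) shifts: qd = 238 − (p + 9).
New equilibrium: buyers pay $30, suppliers receive $21, q = 208. (Wedge: pb − ps = 9.)
Burden on buyers: $7; on suppliers: $2. (They sum to $9.)
The less price-elastic side of the market bears the larger share of a per-unit tax.

Buyers bear $7 per ride; suppliers bear $2 per ride.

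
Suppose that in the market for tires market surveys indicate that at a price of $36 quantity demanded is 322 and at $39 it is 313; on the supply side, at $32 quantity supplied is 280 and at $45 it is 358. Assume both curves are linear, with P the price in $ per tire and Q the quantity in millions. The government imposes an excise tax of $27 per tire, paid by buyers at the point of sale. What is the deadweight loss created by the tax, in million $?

Demand slope: (313 − 322)/(39 − 36) = -3, so Qd = 430 − 3P.
Supply slope: (358 − 280)/(45 − 32) = 6, so Qs = 6P + 88.
Without the tax, 430 − 3P = 6P + 88 gives 9P = 342, so P* = $38 and Q* = 316.
With the tax collected from buyers, demand (in seller-price terms) shifts: Qd = 430 − 3(P + 27).
Solving gives Q = 262 with buyers paying $56 and producers receiving $29 (the $27 wedge).
Quantity falls by |ΔQ| = |316 − 262| = 54.
DWL = ½ · t · |ΔQ| = ½ · 27 · 54 = $729.

Deadweight loss = $729 million.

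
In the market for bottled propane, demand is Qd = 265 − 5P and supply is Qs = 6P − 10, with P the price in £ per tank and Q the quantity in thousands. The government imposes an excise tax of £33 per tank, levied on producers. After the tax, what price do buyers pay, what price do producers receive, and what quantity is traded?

Without the tax, 265 − 5P = 6P − 10 gives 11P = 275, so P* = £25 and Q* = 140.
With the tax collected from producers, supply shifts: Qs = 6(P − 33) − 10.
Solving gives Q = 50 with buyers paying £43 and producers receiving £10 (the £33 wedge).
The less price-elastic side of the market bears the larger share of a per-unit tax.

Buyers pay £43; producers receive £10; quantity = 50.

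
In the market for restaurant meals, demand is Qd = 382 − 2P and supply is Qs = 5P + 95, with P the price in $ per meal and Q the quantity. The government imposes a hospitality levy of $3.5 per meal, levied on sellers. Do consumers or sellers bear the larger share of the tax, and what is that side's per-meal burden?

Consumers bear the larger share: $2.5 per meal.

Before the tax: set 382 − 2P = 5P + 95 → P* = $41, Q* = 300.
With the tax collected from sellers, supply shifts: Qs = 5(P − 3.5) + 95.
Solving gives Q = 295 with consumers paying $43.5 and sellers receiving $40 (the $3.5 wedge).
Per-meal burden: consumers $2.5, sellers $1.
Consumers take the larger share because demand is less price-elastic here (demand slope 2 vs supply slope 5).
The less price-elastic side of the market bears the larger share of a per-unit tax.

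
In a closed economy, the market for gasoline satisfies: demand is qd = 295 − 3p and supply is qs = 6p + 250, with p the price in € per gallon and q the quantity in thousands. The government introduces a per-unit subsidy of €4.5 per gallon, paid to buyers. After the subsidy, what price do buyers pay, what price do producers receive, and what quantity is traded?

Buyers pay €2; producers receive €6.5; quantity = 289.

Without the subsidy, 295 − 3p = 6p + 250 gives 9p = 45, so p* = €5 and q* = 280.
With a per-unit subsidy paid to buyers, each effectively pays p − 4.5, so demand becomes qd = 295 − 3(p − 4.5).
New equilibrium: buyers pay €2, producers receive €6.5, q = 289. (Wedge: pb − ps = −4.5.)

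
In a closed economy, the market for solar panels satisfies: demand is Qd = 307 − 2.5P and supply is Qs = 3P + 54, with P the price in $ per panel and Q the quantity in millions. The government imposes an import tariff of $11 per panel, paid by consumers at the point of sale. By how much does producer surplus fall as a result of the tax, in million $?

Without the tax, 307 − 2.5P = 3P + 54 gives 5.5P = 253, so P* = $46 and Q* = 192.
With the tax collected from consumers, demand (in seller-price terms) shifts: Qd = 307 − 2.5(P + 11).
Solving gives Q = 177 with consumers paying $52 and producers receiving $41 (the $11 wedge).
ΔPS is the trapezoid between Q = 177 and Q = 192 of height $5: ½ · (192 + 177) · 5 = $922.5.

Producer surplus falls by $922.5 million.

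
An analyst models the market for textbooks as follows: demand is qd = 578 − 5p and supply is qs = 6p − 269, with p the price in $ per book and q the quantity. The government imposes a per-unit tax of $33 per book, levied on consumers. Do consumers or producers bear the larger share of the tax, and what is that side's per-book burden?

Consumers bear the larger share: $18 per book.

Without the tax, 578 − 5p = 6p − 269 gives 11p = 847, so p* = $77 and q* = 193.
With the tax collected from consumers, demand (in seller-price terms) shifts: qd = 578 − 5(p + 33).
New equilibrium: consumers pay $95, producers receive $62, q = 103. (Wedge: pb − ps = 33.)
Per-book burden: consumers $18, producers $15.
Consumers take the larger share because demand is less price-elastic here (demand slope 5 vs supply slope 6).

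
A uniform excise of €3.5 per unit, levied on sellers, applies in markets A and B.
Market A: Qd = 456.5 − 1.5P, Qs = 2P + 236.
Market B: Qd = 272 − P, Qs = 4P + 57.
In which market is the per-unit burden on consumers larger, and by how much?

Market A: pre-tax P* = €63, Q* = 362; post-tax Q = 359; per-unit burden on consumers = €2.
Market B: pre-tax P* = €43, Q* = 229; post-tax Q = 226.2; per-unit burden on consumers = €2.8.
Difference: €2 vs €2.8 → market B is larger by €0.8.

Market B, by €0.8.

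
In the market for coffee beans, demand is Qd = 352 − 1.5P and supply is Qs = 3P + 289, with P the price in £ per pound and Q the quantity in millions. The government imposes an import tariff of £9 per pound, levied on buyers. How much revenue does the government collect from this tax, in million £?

Tax revenue = £2898 million.

Without the tax, 352 − 1.5P = 3P + 289 gives 4.5P = 63, so P* = £14 and Q* = 331.
With the tax collected from buyers, demand (in seller-price terms) shifts: Qd = 352 − 1.5(P + 9).
New equilibrium: buyers pay £20, producers receive £11, Q = 322. (Wedge: Pb − Ps = 9.)
Revenue = t · Q = 9 · 322 = £2898.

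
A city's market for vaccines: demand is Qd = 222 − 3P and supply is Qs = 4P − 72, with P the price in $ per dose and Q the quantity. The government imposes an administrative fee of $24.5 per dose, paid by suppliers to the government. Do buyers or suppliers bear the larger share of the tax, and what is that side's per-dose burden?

Buyers bear the larger share: $14 per dose.

Before the tax: set 222 − 3P = 4P − 72 → P* = $42, Q* = 96.
With the tax collected from suppliers, supply shifts: Qs = 4(P − 24.5) − 72.
Solving gives Q = 54 with buyers paying $56 and suppliers receiving $31.5 (the $24.5 wedge).
Per-dose burden: buyers $14, suppliers $10.5.
Buyers take the larger share because demand is less price-elastic here (demand slope 3 vs supply slope 4).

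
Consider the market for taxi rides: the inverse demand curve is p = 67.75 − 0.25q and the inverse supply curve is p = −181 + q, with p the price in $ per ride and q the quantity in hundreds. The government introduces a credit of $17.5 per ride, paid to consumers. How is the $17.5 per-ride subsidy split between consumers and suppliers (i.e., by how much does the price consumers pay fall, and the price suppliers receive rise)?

Consumers gain $3.5 per ride; suppliers gain $14 per ride.

Inverting to q(p) form: qd = 271 − 4p; qs = p + 181.
Before the subsidy: set 271 − 4p = p + 181 → p* = $18, q* = 199.
With a per-unit subsidy paid to consumers, each effectively pays p − 17.5, so demand becomes qd = 271 − 4(p − 17.5).
Solving gives q = 213 with consumers paying $14.5 and suppliers receiving $32 (the $17.5 wedge).
Gain to consumers: $3.5; to suppliers: $14. (They sum to $17.5.)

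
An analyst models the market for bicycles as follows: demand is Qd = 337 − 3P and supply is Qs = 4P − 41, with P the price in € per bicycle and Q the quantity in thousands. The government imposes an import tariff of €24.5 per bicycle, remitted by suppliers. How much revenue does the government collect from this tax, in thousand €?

Without the tax, 337 − 3P = 4P − 41 gives 7P = 378, so P* = €54 and Q* = 175.
With the tax collected from suppliers, supply shifts: Qs = 4(P − 24.5) − 41.
New equilibrium: buyers pay €68, suppliers receive €43.5, Q = 133. (Wedge: Pb − Ps = 24.5.)
Revenue = t · Q = 24.5 · 133 = €3258.5.

Tax revenue = €3258.5 thousand.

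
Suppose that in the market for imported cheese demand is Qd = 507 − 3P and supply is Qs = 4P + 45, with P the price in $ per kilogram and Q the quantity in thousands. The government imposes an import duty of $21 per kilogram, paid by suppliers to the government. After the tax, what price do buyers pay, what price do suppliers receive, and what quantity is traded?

Buyers pay $78; suppliers receive $57; quantity = 273.

Before the tax: set 507 − 3P = 4P + 45 → P* = $66, Q* = 309.
With the tax collected from suppliers, supply shifts: Qs = 4(P − 21) + 45.
Solving gives Q = 273 with buyers paying $78 and suppliers receiving $57 (the $21 wedge).
The less price-elastic side of the market bears the larger share of a per-unit tax.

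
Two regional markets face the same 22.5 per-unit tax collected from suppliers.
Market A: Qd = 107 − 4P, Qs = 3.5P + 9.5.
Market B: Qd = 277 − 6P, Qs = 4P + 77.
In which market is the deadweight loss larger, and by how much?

Market B, by 135.

Market A: pre-tax P* = 13, Q* = 55; post-tax Q = 13; deadweight loss = 472.5.
Market B: pre-tax P* = 20, Q* = 157; post-tax Q = 103; deadweight loss = 607.5.
Difference: 472.5 vs 607.5 → market B is larger by 135.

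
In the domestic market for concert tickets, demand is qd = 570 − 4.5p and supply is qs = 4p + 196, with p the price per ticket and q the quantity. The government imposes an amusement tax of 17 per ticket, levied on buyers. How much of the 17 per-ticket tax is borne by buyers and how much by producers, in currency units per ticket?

Without the tax, 570 − 4.5p = 4p + 196 gives 8.5p = 374, so p* = 44 and q* = 372.
With the tax collected from buyers, demand (in seller-price terms) shifts: qd = 570 − 4.5(p + 17).
New equilibrium: buyers pay 52, producers receive 35, q = 336. (Wedge: pb − ps = 17.)
Burden on buyers: 8; on producers: 9. (They sum to 17.)

Buyers bear 8 per ticket; producers bear 9 per ticket.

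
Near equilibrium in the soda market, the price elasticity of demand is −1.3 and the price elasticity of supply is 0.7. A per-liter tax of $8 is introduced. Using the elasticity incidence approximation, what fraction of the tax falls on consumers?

Incidence ratio: consumers' share ≈ εs / (εs + |εd|) = 0.7 / (0.7 + 1.3) = 0.35.
Supply is the less elastic side, so consumers bear the smaller share.

Consumers' share ≈ 0.35.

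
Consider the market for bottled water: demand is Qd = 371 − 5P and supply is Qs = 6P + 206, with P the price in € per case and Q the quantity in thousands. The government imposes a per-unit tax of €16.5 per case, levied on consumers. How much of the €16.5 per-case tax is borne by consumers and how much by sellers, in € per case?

Consumers bear €9 per case; sellers bear €7.5 per case.

Before the tax: set 371 − 5P = 6P + 206 → P* = €15, Q* = 296.
With the tax collected from consumers, demand (in seller-price terms) shifts: Qd = 371 − 5(P + 16.5).
Solving gives Q = 251 with consumers paying €24 and sellers receiving €7.5 (the €16.5 wedge).
Burden on consumers: €9; on sellers: €7.5. (They sum to €16.5.)
The less price-elastic side of the market bears the larger share of a per-unit tax.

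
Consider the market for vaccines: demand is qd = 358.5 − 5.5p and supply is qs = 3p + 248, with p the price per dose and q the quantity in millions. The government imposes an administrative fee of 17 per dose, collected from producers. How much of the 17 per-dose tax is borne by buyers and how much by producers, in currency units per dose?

Before the tax: set 358.5 − 5.5p = 3p + 248 → p* = 13, q* = 287.
With the tax collected from producers, supply shifts: qs = 3(p − 17) + 248.
New equilibrium: buyers pay 19, producers receive 2, q = 254. (Wedge: pb − ps = 17.)
Burden on buyers: 6; on producers: 11. (They sum to 17.)

Buyers bear 6 per dose; producers bear 11 per dose.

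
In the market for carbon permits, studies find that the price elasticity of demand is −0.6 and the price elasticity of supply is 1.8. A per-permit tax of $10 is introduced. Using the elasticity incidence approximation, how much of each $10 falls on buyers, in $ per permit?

Buyers bear ≈ $7.5 per permit.

Incidence ratio: buyers' share ≈ εs / (εs + |εd|) = 1.8 / (1.8 + 0.6) = 0.75.
So buyers bear ≈ 0.75 × $10 = $7.5; suppliers bear $2.5.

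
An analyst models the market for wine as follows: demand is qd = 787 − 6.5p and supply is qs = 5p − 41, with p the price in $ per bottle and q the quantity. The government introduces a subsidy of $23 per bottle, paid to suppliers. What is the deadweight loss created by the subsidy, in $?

Before the subsidy: set 787 − 6.5p = 5p − 41 → p* = $72, q* = 319.
With a per-unit subsidy paid to suppliers, each receives p + 23 per unit sold, so supply becomes qs = 5(p + 23) − 41.
Solving gives q = 384 with buyers paying $62 and suppliers receiving $85 (the $23 wedge).
Quantity rises by |ΔQ| = |319 − 384| = 65.
DWL = ½ · t · |ΔQ| = ½ · 23 · 65 = $747.5.

Deadweight loss = $747.5.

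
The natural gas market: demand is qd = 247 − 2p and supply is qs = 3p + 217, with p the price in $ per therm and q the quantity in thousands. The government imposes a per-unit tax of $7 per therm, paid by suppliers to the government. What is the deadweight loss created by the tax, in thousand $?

Deadweight loss = $29.4 thousand.

Before the tax: set 247 − 2p = 3p + 217 → p* = $6, q* = 235.
With the tax collected from suppliers, supply shifts: qs = 3(p − 7) + 217.
New equilibrium: consumers pay $10.2, suppliers receive $3.2, q = 226.6. (Wedge: pb − ps = 7.)
Quantity falls by |ΔQ| = |235 − 226.6| = 8.4.
DWL = ½ · t · |ΔQ| = ½ · 7 · 8.4 = $29.4.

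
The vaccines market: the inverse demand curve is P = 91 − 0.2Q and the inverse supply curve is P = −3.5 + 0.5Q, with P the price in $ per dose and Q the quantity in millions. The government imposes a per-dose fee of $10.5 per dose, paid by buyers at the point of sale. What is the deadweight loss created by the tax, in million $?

Inverting to Q(P) form: Qd = 455 − 5P; Qs = 2P + 7.
Before the tax: set 455 − 5P = 2P + 7 → P* = $64, Q* = 135.
With the tax collected from buyers, demand (in seller-price terms) shifts: Qd = 455 − 5(P + 10.5).
Solving gives Q = 120 with buyers paying $67 and producers receiving $56.5 (the $10.5 wedge).
Quantity falls by |ΔQ| = |135 − 120| = 15.
DWL = ½ · t · |ΔQ| = ½ · 10.5 · 15 = $78.75.

Deadweight loss = $78.75 million.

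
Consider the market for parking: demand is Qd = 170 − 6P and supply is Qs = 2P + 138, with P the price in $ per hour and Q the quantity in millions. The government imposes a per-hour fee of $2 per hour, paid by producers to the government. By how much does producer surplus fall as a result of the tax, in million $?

Without the tax, 170 − 6P = 2P + 138 gives 8P = 32, so P* = $4 and Q* = 146.
With the tax collected from producers, supply shifts: Qs = 2(P − 2) + 138.
Solving gives Q = 143 with consumers paying $4.5 and producers receiving $2.5 (the $2 wedge).
ΔPS is the trapezoid between Q = 143 and Q = 146 of height $1.5: ½ · (146 + 143) · 1.5 = $216.75.

Producer surplus falls by $216.75 million.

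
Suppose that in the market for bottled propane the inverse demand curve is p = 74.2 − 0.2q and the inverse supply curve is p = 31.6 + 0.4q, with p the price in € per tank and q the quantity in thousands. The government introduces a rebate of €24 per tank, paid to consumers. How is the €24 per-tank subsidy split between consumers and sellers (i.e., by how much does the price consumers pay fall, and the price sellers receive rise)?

Inverting to q(p) form: qd = 371 − 5p; qs = 2.5p − 79.
Before the subsidy: set 371 − 5p = 2.5p − 79 → p* = €60, q* = 71.
With a per-unit subsidy paid to consumers, each effectively pays p − 24, so demand becomes qd = 371 − 5(p − 24).
Solving gives q = 111 with consumers paying €52 and sellers receiving €76 (the €24 wedge).
Gain to consumers: €8; to sellers: €16. (They sum to €24.)

Consumers gain €8 per tank; sellers gain €16 per tank.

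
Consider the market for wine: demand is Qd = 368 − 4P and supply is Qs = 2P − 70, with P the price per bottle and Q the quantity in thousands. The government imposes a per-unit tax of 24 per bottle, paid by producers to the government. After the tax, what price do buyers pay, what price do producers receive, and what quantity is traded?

Buyers pay 81; producers receive 57; quantity = 44.

Without the tax, 368 − 4P = 2P − 70 gives 6P = 438, so P* = 73 and Q* = 76.
With the tax collected from producers, supply shifts: Qs = 2(P − 24) − 70.
Solving gives Q = 44 with buyers paying 81 and producers receiving 57 (the 24 wedge).
The less price-elastic side of the market bears the larger share of a per-unit tax.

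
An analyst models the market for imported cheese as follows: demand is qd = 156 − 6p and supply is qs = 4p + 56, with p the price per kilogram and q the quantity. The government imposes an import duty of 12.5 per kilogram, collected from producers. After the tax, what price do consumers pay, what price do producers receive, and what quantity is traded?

Consumers pay 15; producers receive 2.5; quantity = 66.

Without the tax, 156 − 6p = 4p + 56 gives 10p = 100, so p* = 10 and q* = 96.
With the tax collected from producers, supply shifts: qs = 4(p − 12.5) + 56.
New equilibrium: consumers pay 15, producers receive 2.5, q = 66. (Wedge: pb − ps = 12.5.)
The less price-elastic side of the market bears the larger share of a per-unit tax.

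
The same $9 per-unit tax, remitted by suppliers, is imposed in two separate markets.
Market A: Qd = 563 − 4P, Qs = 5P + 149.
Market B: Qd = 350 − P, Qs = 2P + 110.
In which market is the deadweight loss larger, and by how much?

Market A: pre-tax P* = $46, Q* = 379; post-tax Q = 359; deadweight loss = $90.
Market B: pre-tax P* = $80, Q* = 270; post-tax Q = 264; deadweight loss = $27.
Difference: $90 vs $27 → market A is larger by $63.

Market A, by $63.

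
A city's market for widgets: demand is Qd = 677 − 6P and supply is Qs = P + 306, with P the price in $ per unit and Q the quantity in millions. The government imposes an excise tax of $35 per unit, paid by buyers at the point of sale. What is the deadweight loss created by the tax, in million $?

Deadweight loss = $525 million.

Without the tax, 677 − 6P = P + 306 gives 7P = 371, so P* = $53 and Q* = 359.
With the tax collected from buyers, demand (in seller-price terms) shifts: Qd = 677 − 6(P + 35).
New equilibrium: buyers pay $58, suppliers receive $23, Q = 329. (Wedge: Pb − Ps = 35.)
Quantity falls by |ΔQ| = |359 − 329| = 30.
DWL = ½ · t · |ΔQ| = ½ · 35 · 30 = $525.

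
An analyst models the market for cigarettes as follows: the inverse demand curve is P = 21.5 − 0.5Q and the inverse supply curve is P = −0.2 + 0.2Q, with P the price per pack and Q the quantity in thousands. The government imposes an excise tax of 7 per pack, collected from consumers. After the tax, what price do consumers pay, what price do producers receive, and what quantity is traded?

Consumers pay 11; producers receive 4; quantity = 21.

Rewrite in direct form: Qd = 43 − 2P and Qs = 5P + 1.
Before the tax: set 43 − 2P = 5P + 1 → P* = 6, Q* = 31.
With the tax collected from consumers, demand (in seller-price terms) shifts: Qd = 43 − 2(P + 7).
Solving gives Q = 21 with consumers paying 11 and producers receiving 4 (the 7 wedge).
The less price-elastic side of the market bears the larger share of a per-unit tax.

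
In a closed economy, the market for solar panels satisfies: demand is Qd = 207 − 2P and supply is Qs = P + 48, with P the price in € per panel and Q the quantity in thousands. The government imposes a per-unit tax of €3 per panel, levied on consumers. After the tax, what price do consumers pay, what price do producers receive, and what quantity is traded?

Consumers pay €54; producers receive €51; quantity = 99.

Before the tax: set 207 − 2P = P + 48 → P* = €53, Q* = 101.
With the tax collected from consumers, demand (in seller-price terms) shifts: Qd = 207 − 2(P + 3).
Solving gives Q = 99 with consumers paying €54 and producers receiving €51 (the €3 wedge).
The less price-elastic side of the market bears the larger share of a per-unit tax.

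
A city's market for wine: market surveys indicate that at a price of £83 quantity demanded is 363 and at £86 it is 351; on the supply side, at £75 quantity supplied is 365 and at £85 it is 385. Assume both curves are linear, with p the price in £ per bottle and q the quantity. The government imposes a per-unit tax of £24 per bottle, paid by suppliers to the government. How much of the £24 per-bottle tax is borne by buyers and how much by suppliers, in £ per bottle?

Buyers bear £8 per bottle; suppliers bear £16 per bottle.

Demand slope: (351 − 363)/(86 − 83) = -4, so qd = 695 − 4p.
Supply slope: (385 − 365)/(85 − 75) = 2, so qs = 2p + 215.
Before the tax: set 695 − 4p = 2p + 215 → p* = £80, q* = 375.
With the tax collected from suppliers, supply shifts: qs = 2(p − 24) + 215.
New equilibrium: buyers pay £88, suppliers receive £64, q = 343. (Wedge: pb − ps = 24.)
Burden on buyers: £8; on suppliers: £16. (They sum to £24.)
The less price-elastic side of the market bears the larger share of a per-unit tax.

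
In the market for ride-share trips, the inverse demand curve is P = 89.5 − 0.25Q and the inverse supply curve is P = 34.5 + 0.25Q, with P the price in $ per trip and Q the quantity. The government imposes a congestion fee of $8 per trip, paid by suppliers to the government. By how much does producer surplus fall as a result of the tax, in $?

Producer surplus falls by $408.

Inverting to Q(P) form: Qd = 358 − 4P; Qs = 4P − 138.
Before the tax: set 358 − 4P = 4P − 138 → P* = $62, Q* = 110.
With the tax collected from suppliers, supply shifts: Qs = 4(P − 8) − 138.
New equilibrium: consumers pay $66, suppliers receive $58, Q = 94. (Wedge: Pb − Ps = 8.)
ΔPS is the trapezoid between Q = 94 and Q = 110 of height $4: ½ · (110 + 94) · 4 = $408.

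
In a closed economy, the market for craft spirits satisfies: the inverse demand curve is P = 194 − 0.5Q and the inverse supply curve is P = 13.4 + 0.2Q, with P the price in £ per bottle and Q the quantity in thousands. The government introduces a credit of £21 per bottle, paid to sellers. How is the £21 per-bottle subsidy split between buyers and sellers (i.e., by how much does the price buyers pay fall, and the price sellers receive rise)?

Rewrite in direct form: Qd = 388 − 2P and Qs = 5P − 67.
Without the subsidy, 388 − 2P = 5P − 67 gives 7P = 455, so P* = £65 and Q* = 258.
With a per-unit subsidy paid to sellers, each receives P + 21 per unit sold, so supply becomes Qs = 5(P + 21) − 67.
New equilibrium: buyers pay £50, sellers receive £71, Q = 288. (Wedge: Pb − Ps = −21.)
Gain to buyers: £15; to sellers: £6. (They sum to £21.)

Buyers gain £15 per bottle; sellers gain £6 per bottle.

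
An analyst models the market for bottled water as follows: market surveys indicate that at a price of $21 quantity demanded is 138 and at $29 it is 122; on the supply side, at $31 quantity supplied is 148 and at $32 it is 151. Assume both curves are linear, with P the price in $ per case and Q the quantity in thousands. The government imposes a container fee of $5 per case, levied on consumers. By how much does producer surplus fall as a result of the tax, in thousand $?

Demand slope: (122 − 138)/(29 − 21) = -2, so Qd = 180 − 2P.
Supply slope: (151 − 148)/(32 − 31) = 3, so Qs = 3P + 55.
Without the tax, 180 − 2P = 3P + 55 gives 5P = 125, so P* = $25 and Q* = 130.
With the tax collected from consumers, demand (in seller-price terms) shifts: Qd = 180 − 2(P + 5).
New equilibrium: consumers pay $28, producers receive $23, Q = 124. (Wedge: Pb − Ps = 5.)
ΔPS is the trapezoid between Q = 124 and Q = 130 of height $2: ½ · (130 + 124) · 2 = $254.

Producer surplus falls by $254 thousand.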